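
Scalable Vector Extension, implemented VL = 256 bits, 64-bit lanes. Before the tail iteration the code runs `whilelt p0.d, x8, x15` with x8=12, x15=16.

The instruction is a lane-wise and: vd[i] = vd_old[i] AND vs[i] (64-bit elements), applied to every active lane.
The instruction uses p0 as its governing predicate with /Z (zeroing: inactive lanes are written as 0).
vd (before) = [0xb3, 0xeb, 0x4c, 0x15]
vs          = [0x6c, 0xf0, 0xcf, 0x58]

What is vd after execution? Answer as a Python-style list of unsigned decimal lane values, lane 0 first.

vd = [32, 224, 76, 16]

lane count: 256 div 64 = 4
whilelt: lane j active iff 12+j < 16 → j < 4 → 4 active
lane  0: and(0xb3,0x6c) ⇒ 0x20
lane  1: and(0xeb,0xf0) ⇒ 0xe0
lane  2: and(0x4c,0xcf) ⇒ 0x4c
lane  3: and(0x15,0x58) ⇒ 0x10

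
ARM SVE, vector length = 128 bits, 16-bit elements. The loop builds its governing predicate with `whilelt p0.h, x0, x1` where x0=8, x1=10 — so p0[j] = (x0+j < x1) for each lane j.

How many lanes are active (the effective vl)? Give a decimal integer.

register lanes = 128/16 = 8
whilelt: lane j active iff 8+j < 10 → j < 2 → 2 active

vl = 2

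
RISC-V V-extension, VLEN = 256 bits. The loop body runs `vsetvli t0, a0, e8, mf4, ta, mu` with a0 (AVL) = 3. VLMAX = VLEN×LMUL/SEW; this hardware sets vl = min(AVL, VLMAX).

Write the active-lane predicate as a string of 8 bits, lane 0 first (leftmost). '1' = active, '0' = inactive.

VLMAX = VLEN×LMUL/SEW = 256×1/4/8 = 8
AVL=3 ≤ VLMAX=8, so vl = 3
bits (lane 0 leftmost): 11100000

predicate = 11100000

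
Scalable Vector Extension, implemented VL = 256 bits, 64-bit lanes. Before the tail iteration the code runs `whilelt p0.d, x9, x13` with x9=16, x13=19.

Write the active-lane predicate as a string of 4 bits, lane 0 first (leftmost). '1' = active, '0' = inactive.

predicate = 1110

register lanes = 256/64 = 4
active while 16+j < 19, i.e. j ∈ [0,3) capped at 4 ⇒ 3
bits (lane 0 leftmost): 1110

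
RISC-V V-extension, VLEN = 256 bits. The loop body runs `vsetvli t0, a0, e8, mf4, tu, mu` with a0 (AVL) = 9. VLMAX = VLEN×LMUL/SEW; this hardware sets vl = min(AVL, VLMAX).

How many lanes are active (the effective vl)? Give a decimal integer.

vl = 8

VLMAX = VLEN×LMUL/SEW = 256×1/4/8 = 8
vl = min(AVL, VLMAX) = min(9, 8) = 8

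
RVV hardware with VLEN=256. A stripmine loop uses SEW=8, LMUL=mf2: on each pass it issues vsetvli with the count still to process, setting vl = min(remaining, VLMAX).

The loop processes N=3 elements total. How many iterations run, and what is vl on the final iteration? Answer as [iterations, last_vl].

VLMAX = (256 × 1/2) / 8 = 16 lanes
N=3: ⌈3/16⌉ = 1 iters; last vl = 3 − 0×16 = 3

[iterations, last_vl] = [1, 3]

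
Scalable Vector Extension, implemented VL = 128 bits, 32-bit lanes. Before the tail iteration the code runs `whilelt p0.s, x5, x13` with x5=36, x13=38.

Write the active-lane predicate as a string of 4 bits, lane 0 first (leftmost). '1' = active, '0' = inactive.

128-bit reg / 32-bit elem → 4 lanes
p0[j] = (36+j < 38); true for j=0..1 → 2 lanes set
bits (lane 0 leftmost): 1100

predicate = 1100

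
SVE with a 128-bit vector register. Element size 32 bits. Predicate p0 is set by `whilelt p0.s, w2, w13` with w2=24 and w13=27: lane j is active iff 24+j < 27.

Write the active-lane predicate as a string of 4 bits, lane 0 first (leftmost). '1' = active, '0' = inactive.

128-bit reg / 32-bit elem → 4 lanes
p0[j] = (24+j < 27); true for j=0..2 → 3 lanes set
bits (lane 0 leftmost): 1110

predicate = 1110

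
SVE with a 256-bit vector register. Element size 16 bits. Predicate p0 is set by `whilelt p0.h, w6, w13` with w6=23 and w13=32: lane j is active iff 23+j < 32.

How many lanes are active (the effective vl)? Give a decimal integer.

register lanes = 256/16 = 16
active while 23+j < 32, i.e. j ∈ [0,9) capped at 16 ⇒ 9

vl = 9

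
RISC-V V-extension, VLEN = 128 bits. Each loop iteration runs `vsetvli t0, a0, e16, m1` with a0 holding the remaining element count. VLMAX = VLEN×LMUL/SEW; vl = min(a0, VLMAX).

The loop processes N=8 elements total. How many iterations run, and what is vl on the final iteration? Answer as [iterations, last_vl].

[iterations, last_vl] = [1, 8]

VLMAX = VLEN×LMUL/SEW = 128×1/16 = 8
8 elements at 8/iter → 1 passes, remainder 8 on the last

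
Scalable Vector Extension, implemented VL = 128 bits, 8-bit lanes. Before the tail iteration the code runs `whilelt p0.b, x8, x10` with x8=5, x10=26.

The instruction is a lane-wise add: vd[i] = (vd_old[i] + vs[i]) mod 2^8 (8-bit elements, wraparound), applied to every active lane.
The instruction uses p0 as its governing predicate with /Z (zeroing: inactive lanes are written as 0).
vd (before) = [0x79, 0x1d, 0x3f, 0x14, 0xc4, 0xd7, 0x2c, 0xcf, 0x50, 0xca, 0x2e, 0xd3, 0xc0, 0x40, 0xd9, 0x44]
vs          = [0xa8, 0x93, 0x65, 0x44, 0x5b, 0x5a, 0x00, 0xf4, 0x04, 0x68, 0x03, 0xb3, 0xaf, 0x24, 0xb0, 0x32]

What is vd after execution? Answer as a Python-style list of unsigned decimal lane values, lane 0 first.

128-bit reg / 8-bit elem → 16 lanes
whilelt: lane j active iff 5+j < 26 → j < 21 → 16 active
vd[0] add(0x79,0xa8) -> 0x21
vd[1] add(0x1d,0x93) -> 0xb0
vd[2] add(0x3f,0x65) -> 0xa4
vd[3] add(0x14,0x44) -> 0x58
vd[4] add(0xc4,0x5b) -> 0x1f
vd[5] add(0xd7,0x5a) -> 0x31
vd[6] add(0x2c,0x00) -> 0x2c
vd[7] add(0xcf,0xf4) -> 0xc3
vd[8] add(0x50,0x04) -> 0x54
vd[9] add(0xca,0x68) -> 0x32
vd[10] add(0x2e,0x03) -> 0x31
vd[11] add(0xd3,0xb3) -> 0x86
vd[12] add(0xc0,0xaf) -> 0x6f
vd[13] add(0x40,0x24) -> 0x64
vd[14] add(0xd9,0xb0) -> 0x89
vd[15] add(0x44,0x32) -> 0x76

vd = [33, 176, 164, 88, 31, 49, 44, 195, 84, 50, 49, 134, 111, 100, 137, 118]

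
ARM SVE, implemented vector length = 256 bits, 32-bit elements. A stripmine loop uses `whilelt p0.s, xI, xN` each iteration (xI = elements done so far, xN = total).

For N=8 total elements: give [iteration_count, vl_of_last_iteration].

[iterations, last_vl] = [1, 8]

register lanes = 256/32 = 8
iterations = ceil(8/8) = 1; final-pass vl = 8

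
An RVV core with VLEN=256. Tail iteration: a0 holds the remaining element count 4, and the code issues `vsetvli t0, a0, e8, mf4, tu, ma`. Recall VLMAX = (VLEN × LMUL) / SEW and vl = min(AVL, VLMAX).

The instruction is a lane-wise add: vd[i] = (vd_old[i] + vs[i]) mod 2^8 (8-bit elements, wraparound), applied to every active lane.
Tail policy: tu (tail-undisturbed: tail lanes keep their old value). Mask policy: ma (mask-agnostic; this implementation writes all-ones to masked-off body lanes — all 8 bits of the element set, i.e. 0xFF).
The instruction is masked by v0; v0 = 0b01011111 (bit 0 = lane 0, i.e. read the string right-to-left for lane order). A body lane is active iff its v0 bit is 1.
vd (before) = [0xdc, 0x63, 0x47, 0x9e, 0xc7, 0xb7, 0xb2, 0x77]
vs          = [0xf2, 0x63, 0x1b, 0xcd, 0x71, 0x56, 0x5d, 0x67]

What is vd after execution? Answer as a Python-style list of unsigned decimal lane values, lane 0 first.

VLMAX = (256 × 1/4) / 8 = 8 lanes
vl ← min(4, 8) = 4
vd[0] add(0xdc,0xf2) -> 0xce
vd[1] add(0x63,0x63) -> 0xc6
vd[2] add(0x47,0x1b) -> 0x62
vd[3] add(0x9e,0xcd) -> 0x6b
vd[4] tail/keep -> 0xc7
vd[5] tail/keep -> 0xb7
vd[6] tail/keep -> 0xb2
vd[7] tail/keep -> 0x77

vd = [206, 198, 98, 107, 199, 183, 178, 119]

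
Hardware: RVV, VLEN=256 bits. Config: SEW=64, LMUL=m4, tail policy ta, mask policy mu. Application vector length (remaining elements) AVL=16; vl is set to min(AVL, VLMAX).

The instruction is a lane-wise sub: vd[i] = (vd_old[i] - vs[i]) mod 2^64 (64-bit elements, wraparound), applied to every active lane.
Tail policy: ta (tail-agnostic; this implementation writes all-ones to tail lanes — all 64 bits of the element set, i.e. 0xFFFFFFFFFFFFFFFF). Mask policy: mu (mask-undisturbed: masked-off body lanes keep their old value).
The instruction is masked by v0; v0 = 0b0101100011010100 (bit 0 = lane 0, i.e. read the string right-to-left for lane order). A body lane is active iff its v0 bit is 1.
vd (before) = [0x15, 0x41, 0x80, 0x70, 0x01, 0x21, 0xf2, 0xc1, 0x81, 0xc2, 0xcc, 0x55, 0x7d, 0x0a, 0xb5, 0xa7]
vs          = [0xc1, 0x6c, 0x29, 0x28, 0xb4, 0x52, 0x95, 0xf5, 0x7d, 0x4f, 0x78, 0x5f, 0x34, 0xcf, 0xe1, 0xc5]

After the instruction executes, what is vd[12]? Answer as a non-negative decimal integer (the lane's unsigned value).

VLMAX = VLEN×LMUL/SEW = 256×4/64 = 16
vl = min(AVL, VLMAX) = min(16, 16) = 16
[0] mask-off/keep = 0x15
[1] mask-off/keep = 0x41
[2] sub(0x80,0x29) = 0x57
[3] mask-off/keep = 0x70
[4] sub(0x01,0xb4) = 0xffffffffffffff4d
[5] mask-off/keep = 0x21
[6] sub(0xf2,0x95) = 0x5d
[7] sub(0xc1,0xf5) = 0xffffffffffffffcc
[8] mask-off/keep = 0x81
[9] mask-off/keep = 0xc2
[10] mask-off/keep = 0xcc
[11] sub(0x55,0x5f) = 0xfffffffffffffff6
[12] sub(0x7d,0x34) = 0x49
[13] mask-off/keep = 0x0a
[14] sub(0xb5,0xe1) = 0xffffffffffffffd4
[15] mask-off/keep = 0xa7

vd[12] = 73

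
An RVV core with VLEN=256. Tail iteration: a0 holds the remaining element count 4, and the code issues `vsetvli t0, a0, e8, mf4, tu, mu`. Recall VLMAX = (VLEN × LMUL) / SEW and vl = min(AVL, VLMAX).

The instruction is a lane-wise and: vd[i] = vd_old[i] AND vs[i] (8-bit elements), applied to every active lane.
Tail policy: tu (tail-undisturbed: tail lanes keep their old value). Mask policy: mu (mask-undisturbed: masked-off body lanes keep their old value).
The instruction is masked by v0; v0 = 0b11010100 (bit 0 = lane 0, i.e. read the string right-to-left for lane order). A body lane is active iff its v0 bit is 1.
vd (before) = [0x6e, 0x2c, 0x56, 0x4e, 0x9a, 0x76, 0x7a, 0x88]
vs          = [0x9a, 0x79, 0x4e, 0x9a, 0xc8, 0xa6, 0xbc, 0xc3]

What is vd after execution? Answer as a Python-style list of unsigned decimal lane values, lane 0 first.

vd = [110, 44, 70, 78, 154, 118, 122, 136]

VLMAX = (256 × 1/4) / 8 = 8 lanes
vl = min(AVL, VLMAX) = min(4, 8) = 4
  i=0: mask-off/keep → 110
  i=1: mask-off/keep → 44
  i=2: and(0x56,0x4e) → 70
  i=3: mask-off/keep → 78
  i=4: tail/keep → 154
  i=5: tail/keep → 118
  i=6: tail/keep → 122
  i=7: tail/keep → 136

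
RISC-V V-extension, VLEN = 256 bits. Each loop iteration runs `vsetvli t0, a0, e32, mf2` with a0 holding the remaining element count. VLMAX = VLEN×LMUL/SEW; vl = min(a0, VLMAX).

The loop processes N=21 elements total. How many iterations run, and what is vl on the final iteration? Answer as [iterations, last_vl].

VLMAX = VLEN×LMUL/SEW = 256×1/2/32 = 4
iterations = ceil(21/4) = 6; final-pass vl = 1

[iterations, last_vl] = [6, 1]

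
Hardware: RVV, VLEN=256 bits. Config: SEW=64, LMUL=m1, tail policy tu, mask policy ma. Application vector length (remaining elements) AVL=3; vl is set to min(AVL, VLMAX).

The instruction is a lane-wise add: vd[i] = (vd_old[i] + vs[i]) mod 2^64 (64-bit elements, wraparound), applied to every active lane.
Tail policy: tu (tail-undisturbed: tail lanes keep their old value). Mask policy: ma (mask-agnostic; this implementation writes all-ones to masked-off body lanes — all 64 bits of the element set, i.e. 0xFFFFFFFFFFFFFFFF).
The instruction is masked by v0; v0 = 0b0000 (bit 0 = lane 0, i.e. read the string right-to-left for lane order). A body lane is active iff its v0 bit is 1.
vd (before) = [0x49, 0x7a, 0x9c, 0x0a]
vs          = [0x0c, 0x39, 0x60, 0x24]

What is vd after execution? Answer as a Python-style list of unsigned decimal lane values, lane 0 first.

vd = [18446744073709551615, 18446744073709551615, 18446744073709551615, 10]

VLMAX = VLEN×LMUL/SEW = 256×1/64 = 4
vl = min(AVL, VLMAX) = min(3, 4) = 3
  i=0: mask-off/ones → 18446744073709551615
  i=1: mask-off/ones → 18446744073709551615
  i=2: mask-off/ones → 18446744073709551615
  i=3: tail/keep → 10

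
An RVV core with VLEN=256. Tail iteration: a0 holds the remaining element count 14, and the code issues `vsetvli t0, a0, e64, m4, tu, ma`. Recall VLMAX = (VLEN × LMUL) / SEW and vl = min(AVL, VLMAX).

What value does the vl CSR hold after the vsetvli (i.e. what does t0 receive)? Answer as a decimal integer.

vl = 14

lanes per group: 256·4/64 = 16
vl = min(AVL, VLMAX) = min(14, 16) = 14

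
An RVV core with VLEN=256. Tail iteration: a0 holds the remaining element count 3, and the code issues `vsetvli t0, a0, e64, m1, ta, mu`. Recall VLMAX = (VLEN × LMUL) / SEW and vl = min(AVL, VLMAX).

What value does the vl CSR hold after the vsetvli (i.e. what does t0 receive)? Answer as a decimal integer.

VLMAX = VLEN×LMUL/SEW = 256×1/64 = 4
AVL=3 ≤ VLMAX=4, so vl = 3

vl = 3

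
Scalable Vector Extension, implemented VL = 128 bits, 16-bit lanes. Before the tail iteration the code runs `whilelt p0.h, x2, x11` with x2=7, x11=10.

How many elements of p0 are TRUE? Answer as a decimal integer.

lane count: 128 div 16 = 8
p0[j] = (7+j < 10); true for j=0..2 → 3 lanes set

vl = 3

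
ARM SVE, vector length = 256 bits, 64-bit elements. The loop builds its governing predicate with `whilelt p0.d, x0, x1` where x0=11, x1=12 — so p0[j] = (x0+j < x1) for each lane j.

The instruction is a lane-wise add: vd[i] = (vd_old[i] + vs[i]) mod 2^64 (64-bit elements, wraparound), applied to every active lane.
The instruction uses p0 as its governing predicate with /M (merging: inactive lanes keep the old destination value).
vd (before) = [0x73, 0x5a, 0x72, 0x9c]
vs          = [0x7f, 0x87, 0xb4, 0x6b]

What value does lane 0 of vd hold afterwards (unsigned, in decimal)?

vd[0] = 242

lane count: 256 div 64 = 4
active while 11+j < 12, i.e. j ∈ [0,1) capped at 4 ⇒ 1
vd[0] add(0x73,0x7f) -> 0xf2
vd[1] tail/keep -> 0x5a
vd[2] tail/keep -> 0x72
vd[3] tail/keep -> 0x9c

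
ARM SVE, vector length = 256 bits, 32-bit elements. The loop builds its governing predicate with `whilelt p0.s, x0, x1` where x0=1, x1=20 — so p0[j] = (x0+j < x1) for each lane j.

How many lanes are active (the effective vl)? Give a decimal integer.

register lanes = 256/32 = 8
active while 1+j < 20, i.e. j ∈ [0,19) capped at 8 ⇒ 8

vl = 8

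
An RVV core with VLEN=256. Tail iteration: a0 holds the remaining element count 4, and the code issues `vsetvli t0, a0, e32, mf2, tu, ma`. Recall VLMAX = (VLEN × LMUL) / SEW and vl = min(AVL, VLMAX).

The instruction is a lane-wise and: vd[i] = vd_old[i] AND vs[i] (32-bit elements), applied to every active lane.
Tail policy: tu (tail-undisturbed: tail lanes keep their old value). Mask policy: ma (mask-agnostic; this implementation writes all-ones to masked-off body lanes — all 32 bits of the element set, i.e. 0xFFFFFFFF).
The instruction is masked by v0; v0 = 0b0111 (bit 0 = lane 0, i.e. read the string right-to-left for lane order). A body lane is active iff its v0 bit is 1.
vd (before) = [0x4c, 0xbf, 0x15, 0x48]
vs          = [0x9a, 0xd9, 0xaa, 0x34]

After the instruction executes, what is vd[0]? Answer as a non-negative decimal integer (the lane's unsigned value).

VLMAX = VLEN×LMUL/SEW = 256×1/2/32 = 4
AVL=4 ≤ VLMAX=4, so vl = 4
  i=0: and(0x4c,0x9a) → 8
  i=1: and(0xbf,0xd9) → 153
  i=2: and(0x15,0xaa) → 0
  i=3: mask-off/ones → 4294967295

vd[0] = 8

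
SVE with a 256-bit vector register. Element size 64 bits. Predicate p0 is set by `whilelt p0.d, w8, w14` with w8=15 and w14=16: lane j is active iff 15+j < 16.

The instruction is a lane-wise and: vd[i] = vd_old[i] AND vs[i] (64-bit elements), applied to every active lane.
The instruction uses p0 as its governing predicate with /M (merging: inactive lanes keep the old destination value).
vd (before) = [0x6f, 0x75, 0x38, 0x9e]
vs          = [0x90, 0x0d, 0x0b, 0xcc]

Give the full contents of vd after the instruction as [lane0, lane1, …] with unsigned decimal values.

vd = [0, 117, 56, 158]

register lanes = 256/64 = 4
p0[j] = (15+j < 16); true for j=0..0 → 1 lanes set
vd[0] and(0x6f,0x90) -> 0x00
vd[1] tail/keep -> 0x75
vd[2] tail/keep -> 0x38
vd[3] tail/keep -> 0x9e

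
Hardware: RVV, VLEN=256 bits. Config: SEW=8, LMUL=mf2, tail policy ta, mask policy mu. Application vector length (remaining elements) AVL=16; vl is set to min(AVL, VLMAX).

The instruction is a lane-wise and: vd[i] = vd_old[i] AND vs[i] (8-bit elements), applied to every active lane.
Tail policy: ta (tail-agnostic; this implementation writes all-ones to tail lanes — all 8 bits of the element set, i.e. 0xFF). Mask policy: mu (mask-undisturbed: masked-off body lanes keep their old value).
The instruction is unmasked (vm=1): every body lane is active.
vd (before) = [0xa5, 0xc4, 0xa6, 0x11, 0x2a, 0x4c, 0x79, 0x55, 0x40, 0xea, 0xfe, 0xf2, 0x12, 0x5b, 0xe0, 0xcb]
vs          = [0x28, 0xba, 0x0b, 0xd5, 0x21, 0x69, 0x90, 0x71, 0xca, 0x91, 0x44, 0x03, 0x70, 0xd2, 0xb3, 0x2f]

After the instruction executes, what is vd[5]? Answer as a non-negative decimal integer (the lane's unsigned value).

vd[5] = 72

lanes per group: 256·1/2/8 = 16
vl ← min(16, 16) = 16
  i=0: and(0xa5,0x28) → 32
  i=1: and(0xc4,0xba) → 128
  i=2: and(0xa6,0x0b) → 2
  i=3: and(0x11,0xd5) → 17
  i=4: and(0x2a,0x21) → 32
  i=5: and(0x4c,0x69) → 72
  i=6: and(0x79,0x90) → 16
  i=7: and(0x55,0x71) → 81
  i=8: and(0x40,0xca) → 64
  i=9: and(0xea,0x91) → 128
  i=10: and(0xfe,0x44) → 68
  i=11: and(0xf2,0x03) → 2
  i=12: and(0x12,0x70) → 16
  i=13: and(0x5b,0xd2) → 82
  i=14: and(0xe0,0xb3) → 160
  i=15: and(0xcb,0x2f) → 11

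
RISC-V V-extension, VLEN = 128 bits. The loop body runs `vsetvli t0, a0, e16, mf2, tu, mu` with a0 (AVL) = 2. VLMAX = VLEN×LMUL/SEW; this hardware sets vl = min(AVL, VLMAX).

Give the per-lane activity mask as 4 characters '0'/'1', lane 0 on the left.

predicate = 1100

VLMAX = (128 × 1/2) / 16 = 4 lanes
AVL=2 ≤ VLMAX=4, so vl = 2
bits (lane 0 leftmost): 1100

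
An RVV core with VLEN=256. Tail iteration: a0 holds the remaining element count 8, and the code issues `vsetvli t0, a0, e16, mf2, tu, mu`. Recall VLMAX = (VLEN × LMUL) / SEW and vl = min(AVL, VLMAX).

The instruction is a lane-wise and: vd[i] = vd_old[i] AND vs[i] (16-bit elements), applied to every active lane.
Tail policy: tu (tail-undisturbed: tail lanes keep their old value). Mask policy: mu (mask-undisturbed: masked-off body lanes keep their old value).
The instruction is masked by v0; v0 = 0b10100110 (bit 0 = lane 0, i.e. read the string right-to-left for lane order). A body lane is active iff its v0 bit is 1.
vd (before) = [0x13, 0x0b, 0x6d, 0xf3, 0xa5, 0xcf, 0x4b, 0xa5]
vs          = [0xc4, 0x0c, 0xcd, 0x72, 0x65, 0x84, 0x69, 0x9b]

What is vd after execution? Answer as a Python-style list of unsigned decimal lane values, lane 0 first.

vd = [19, 8, 77, 243, 165, 132, 75, 129]

VLMAX = (256 × 1/2) / 16 = 8 lanes
vl ← min(8, 8) = 8
lane  0: mask-off/keep ⇒ 0x13
lane  1: and(0x0b,0x0c) ⇒ 0x08
lane  2: and(0x6d,0xcd) ⇒ 0x4d
lane  3: mask-off/keep ⇒ 0xf3
lane  4: mask-off/keep ⇒ 0xa5
lane  5: and(0xcf,0x84) ⇒ 0x84
lane  6: mask-off/keep ⇒ 0x4b
lane  7: and(0xa5,0x9b) ⇒ 0x81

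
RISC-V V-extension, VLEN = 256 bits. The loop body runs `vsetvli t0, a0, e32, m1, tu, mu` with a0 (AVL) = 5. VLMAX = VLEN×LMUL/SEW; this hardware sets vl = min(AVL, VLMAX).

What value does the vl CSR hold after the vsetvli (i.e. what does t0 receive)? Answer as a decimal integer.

VLMAX = (256 × 1) / 32 = 8 lanes
vl = min(AVL, VLMAX) = min(5, 8) = 5

vl = 5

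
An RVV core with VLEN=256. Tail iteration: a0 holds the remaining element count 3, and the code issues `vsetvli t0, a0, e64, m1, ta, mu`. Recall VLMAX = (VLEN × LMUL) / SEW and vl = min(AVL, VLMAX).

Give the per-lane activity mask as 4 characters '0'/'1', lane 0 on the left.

predicate = 1110

lanes per group: 256·1/64 = 4
vl = min(AVL, VLMAX) = min(3, 4) = 3
bits (lane 0 leftmost): 1110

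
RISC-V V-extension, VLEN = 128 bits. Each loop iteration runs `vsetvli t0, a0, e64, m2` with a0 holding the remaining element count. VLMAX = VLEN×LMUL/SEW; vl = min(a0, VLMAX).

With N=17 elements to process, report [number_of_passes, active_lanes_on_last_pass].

lanes per group: 128·2/64 = 4
N=17: ⌈17/4⌉ = 5 iters; last vl = 17 − 4×4 = 1

[iterations, last_vl] = [5, 1]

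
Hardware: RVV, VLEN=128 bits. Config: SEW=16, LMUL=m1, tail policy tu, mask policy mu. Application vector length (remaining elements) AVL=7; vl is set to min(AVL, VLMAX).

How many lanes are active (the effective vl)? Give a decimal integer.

vl = 7

VLMAX = VLEN×LMUL/SEW = 128×1/16 = 8
vl ← min(7, 8) = 7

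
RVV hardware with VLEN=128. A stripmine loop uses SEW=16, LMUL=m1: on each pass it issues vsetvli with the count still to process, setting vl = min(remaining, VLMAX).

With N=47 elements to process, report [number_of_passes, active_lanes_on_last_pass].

VLMAX = (128 × 1) / 16 = 8 lanes
iterations = ceil(47/8) = 6; final-pass vl = 7

[iterations, last_vl] = [6, 7]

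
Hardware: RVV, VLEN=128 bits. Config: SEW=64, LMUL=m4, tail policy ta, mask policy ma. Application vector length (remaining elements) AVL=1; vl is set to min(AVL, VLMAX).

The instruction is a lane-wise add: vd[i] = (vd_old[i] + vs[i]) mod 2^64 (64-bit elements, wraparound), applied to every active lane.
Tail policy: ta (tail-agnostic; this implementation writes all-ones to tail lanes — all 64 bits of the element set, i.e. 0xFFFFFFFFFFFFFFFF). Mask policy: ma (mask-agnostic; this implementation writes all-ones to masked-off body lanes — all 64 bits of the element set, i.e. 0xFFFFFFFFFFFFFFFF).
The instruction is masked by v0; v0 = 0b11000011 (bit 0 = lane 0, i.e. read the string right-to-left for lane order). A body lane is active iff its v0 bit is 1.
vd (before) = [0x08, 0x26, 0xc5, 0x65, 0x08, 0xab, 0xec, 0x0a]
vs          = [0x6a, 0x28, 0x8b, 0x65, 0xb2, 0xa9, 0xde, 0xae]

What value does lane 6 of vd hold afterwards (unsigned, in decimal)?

vd[6] = 18446744073709551615

lanes per group: 128·4/64 = 8
AVL=1 ≤ VLMAX=8, so vl = 1
  i=0: add(0x08,0x6a) → 114
  i=1: tail/ones → 18446744073709551615
  i=2: tail/ones → 18446744073709551615
  i=3: tail/ones → 18446744073709551615
  i=4: tail/ones → 18446744073709551615
  i=5: tail/ones → 18446744073709551615
  i=6: tail/ones → 18446744073709551615
  i=7: tail/ones → 18446744073709551615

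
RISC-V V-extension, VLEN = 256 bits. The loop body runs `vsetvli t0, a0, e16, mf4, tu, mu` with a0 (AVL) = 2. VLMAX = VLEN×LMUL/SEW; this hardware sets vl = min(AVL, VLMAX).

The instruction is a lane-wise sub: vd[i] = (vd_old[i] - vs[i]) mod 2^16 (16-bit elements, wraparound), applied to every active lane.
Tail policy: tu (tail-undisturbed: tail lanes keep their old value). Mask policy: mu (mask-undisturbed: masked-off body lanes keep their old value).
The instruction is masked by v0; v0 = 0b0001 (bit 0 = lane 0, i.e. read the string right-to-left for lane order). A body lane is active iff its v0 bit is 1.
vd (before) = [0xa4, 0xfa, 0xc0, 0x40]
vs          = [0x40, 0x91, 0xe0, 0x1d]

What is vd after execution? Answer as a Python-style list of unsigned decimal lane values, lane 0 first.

vd = [100, 250, 192, 64]

VLMAX = (256 × 1/4) / 16 = 4 lanes
vl = min(AVL, VLMAX) = min(2, 4) = 2
vd[0] sub(0xa4,0x40) -> 0x64
vd[1] mask-off/keep -> 0xfa
vd[2] tail/keep -> 0xc0
vd[3] tail/keep -> 0x40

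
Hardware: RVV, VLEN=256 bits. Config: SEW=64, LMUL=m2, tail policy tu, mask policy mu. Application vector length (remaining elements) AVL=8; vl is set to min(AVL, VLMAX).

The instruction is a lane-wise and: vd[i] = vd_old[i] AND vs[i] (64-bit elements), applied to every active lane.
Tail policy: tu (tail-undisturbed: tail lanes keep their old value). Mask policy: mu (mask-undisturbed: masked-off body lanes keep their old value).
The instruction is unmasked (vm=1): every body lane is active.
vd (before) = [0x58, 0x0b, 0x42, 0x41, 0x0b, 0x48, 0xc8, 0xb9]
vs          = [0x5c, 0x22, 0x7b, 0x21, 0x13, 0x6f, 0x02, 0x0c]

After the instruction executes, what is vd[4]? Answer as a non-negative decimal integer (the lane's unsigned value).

VLMAX = VLEN×LMUL/SEW = 256×2/64 = 8
vl ← min(8, 8) = 8
  i=0: and(0x58,0x5c) → 88
  i=1: and(0x0b,0x22) → 2
  i=2: and(0x42,0x7b) → 66
  i=3: and(0x41,0x21) → 1
  i=4: and(0x0b,0x13) → 3
  i=5: and(0x48,0x6f) → 72
  i=6: and(0xc8,0x02) → 0
  i=7: and(0xb9,0x0c) → 8

vd[4] = 3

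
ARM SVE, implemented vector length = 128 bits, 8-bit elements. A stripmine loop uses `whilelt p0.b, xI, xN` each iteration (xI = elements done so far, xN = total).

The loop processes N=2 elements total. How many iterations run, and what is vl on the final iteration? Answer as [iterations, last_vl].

[iterations, last_vl] = [1, 2]

lane count: 128 div 8 = 16
iterations = ceil(2/16) = 1; final-pass vl = 2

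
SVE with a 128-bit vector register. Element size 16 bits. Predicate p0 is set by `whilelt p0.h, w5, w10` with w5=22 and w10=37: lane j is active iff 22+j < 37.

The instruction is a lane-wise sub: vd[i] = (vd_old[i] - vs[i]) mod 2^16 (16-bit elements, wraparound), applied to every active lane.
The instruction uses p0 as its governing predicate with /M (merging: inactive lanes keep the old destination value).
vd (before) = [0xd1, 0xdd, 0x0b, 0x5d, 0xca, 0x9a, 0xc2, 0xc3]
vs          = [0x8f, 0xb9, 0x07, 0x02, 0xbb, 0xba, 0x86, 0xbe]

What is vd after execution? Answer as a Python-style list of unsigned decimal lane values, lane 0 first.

vd = [66, 36, 4, 91, 15, 65504, 60, 5]

register lanes = 128/16 = 8
whilelt: lane j active iff 22+j < 37 → j < 15 → 8 active
  i=0: sub(0xd1,0x8f) → 66
  i=1: sub(0xdd,0xb9) → 36
  i=2: sub(0x0b,0x07) → 4
  i=3: sub(0x5d,0x02) → 91
  i=4: sub(0xca,0xbb) → 15
  i=5: sub(0x9a,0xba) → 65504
  i=6: sub(0xc2,0x86) → 60
  i=7: sub(0xc3,0xbe) → 5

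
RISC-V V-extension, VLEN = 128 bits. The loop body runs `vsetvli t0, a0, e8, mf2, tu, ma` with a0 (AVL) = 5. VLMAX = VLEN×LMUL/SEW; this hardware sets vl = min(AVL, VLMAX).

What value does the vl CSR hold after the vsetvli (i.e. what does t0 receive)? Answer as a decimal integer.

VLMAX = (128 × 1/2) / 8 = 8 lanes
vl ← min(5, 8) = 5

vl = 5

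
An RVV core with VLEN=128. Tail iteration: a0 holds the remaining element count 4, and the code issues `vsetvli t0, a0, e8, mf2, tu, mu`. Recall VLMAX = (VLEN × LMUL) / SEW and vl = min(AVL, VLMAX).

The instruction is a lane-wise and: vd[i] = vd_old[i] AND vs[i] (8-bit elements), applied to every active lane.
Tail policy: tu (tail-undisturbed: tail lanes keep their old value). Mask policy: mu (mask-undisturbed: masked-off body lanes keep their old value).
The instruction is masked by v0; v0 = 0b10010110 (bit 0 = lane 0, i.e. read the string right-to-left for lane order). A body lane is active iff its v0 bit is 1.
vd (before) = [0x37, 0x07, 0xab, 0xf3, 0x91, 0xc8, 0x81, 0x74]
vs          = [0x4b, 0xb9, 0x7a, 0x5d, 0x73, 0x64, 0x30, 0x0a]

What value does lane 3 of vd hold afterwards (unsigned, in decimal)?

vd[3] = 243

lanes per group: 128·1/2/8 = 8
vl ← min(4, 8) = 4
vd[0] mask-off/keep -> 0x37
vd[1] and(0x07,0xb9) -> 0x01
vd[2] and(0xab,0x7a) -> 0x2a
vd[3] mask-off/keep -> 0xf3
vd[4] tail/keep -> 0x91
vd[5] tail/keep -> 0xc8
vd[6] tail/keep -> 0x81
vd[7] tail/keep -> 0x74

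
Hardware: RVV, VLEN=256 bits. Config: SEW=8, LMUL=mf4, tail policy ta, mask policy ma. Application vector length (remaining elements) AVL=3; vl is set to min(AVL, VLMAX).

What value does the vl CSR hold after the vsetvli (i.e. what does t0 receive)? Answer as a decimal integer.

vl = 3

lanes per group: 256·1/4/8 = 8
AVL=3 ≤ VLMAX=8, so vl = 3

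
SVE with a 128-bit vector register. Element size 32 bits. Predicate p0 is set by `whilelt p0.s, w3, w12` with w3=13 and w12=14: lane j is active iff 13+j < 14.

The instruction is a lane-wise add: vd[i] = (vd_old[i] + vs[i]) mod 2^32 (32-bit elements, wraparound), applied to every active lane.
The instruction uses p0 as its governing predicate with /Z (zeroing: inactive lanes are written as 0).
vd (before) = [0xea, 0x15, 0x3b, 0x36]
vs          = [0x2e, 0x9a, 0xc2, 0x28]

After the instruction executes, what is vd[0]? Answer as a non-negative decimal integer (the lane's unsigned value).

register lanes = 128/32 = 4
active while 13+j < 14, i.e. j ∈ [0,1) capped at 4 ⇒ 1
lane  0: add(0xea,0x2e) ⇒ 0x118
lane  1: tail/zero ⇒ 0x00
lane  2: tail/zero ⇒ 0x00
lane  3: tail/zero ⇒ 0x00

vd[0] = 280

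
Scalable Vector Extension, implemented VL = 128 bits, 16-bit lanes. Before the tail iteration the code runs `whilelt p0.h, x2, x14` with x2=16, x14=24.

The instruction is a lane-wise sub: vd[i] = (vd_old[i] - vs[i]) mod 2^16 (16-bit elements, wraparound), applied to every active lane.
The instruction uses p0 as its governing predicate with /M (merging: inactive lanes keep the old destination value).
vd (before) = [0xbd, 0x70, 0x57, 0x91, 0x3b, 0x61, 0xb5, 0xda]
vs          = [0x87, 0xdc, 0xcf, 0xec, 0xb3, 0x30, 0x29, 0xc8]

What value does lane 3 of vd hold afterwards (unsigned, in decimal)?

vd[3] = 65445

lane count: 128 div 16 = 8
active while 16+j < 24, i.e. j ∈ [0,8) capped at 8 ⇒ 8
  i=0: sub(0xbd,0x87) → 54
  i=1: sub(0x70,0xdc) → 65428
  i=2: sub(0x57,0xcf) → 65416
  i=3: sub(0x91,0xec) → 65445
  i=4: sub(0x3b,0xb3) → 65416
  i=5: sub(0x61,0x30) → 49
  i=6: sub(0xb5,0x29) → 140
  i=7: sub(0xda,0xc8) → 18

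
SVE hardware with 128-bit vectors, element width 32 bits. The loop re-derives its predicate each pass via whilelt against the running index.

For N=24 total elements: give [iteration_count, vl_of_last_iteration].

[iterations, last_vl] = [6, 4]

128-bit reg / 32-bit elem → 4 lanes
24 elements at 4/iter → 6 passes, remainder 4 on the last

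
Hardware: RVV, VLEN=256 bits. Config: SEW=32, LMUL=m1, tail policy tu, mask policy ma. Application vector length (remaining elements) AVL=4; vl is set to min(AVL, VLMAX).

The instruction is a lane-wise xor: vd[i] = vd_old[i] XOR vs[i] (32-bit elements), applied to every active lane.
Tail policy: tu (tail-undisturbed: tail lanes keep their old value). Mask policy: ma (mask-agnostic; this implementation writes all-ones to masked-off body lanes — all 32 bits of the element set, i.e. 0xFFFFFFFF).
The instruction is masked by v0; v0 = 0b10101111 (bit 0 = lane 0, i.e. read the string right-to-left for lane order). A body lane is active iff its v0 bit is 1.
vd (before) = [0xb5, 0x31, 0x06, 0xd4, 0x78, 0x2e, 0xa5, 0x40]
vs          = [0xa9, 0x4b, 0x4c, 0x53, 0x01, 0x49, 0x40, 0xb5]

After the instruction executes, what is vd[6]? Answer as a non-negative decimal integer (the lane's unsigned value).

VLMAX = VLEN×LMUL/SEW = 256×1/32 = 8
vl = min(AVL, VLMAX) = min(4, 8) = 4
  i=0: xor(0xb5,0xa9) → 28
  i=1: xor(0x31,0x4b) → 122
  i=2: xor(0x06,0x4c) → 74
  i=3: xor(0xd4,0x53) → 135
  i=4: tail/keep → 120
  i=5: tail/keep → 46
  i=6: tail/keep → 165
  i=7: tail/keep → 64

vd[6] = 165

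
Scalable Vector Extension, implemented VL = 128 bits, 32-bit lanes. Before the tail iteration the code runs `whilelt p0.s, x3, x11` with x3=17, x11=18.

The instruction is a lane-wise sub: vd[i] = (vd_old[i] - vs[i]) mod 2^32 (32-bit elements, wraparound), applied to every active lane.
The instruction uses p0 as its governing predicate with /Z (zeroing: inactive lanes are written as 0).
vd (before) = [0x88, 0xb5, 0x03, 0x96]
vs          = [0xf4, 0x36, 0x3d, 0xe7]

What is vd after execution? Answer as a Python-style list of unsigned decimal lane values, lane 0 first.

128-bit reg / 32-bit elem → 4 lanes
p0[j] = (17+j < 18); true for j=0..0 → 1 lanes set
[0] sub(0x88,0xf4) = 0xffffff94
[1] tail/zero = 0x00
[2] tail/zero = 0x00
[3] tail/zero = 0x00

vd = [4294967188, 0, 0, 0]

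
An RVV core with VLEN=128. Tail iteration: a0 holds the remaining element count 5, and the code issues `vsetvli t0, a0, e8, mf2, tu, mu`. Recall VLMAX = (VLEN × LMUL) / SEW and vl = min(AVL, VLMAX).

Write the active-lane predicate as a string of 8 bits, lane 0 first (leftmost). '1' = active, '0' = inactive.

VLMAX = (128 × 1/2) / 8 = 8 lanes
vl = min(AVL, VLMAX) = min(5, 8) = 5
bits (lane 0 leftmost): 11111000

predicate = 11111000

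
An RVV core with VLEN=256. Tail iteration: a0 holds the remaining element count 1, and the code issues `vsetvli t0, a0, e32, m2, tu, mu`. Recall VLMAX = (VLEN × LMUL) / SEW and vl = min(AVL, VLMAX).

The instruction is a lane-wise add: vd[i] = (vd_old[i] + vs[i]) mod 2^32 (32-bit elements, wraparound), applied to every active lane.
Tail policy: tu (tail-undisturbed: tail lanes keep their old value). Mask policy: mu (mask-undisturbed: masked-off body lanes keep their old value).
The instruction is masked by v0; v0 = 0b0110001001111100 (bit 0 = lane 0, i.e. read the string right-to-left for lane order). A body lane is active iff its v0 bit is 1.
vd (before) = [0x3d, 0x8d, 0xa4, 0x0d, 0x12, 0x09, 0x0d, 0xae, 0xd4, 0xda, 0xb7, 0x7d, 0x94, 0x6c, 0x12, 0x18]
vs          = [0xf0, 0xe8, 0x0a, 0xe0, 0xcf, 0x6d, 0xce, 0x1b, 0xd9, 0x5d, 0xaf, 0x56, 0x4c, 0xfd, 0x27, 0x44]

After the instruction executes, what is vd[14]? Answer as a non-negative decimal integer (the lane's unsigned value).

vd[14] = 18

lanes per group: 256·2/32 = 16
vl ← min(1, 16) = 1
  i=0: mask-off/keep → 61
  i=1: tail/keep → 141
  i=2: tail/keep → 164
  i=3: tail/keep → 13
  i=4: tail/keep → 18
  i=5: tail/keep → 9
  i=6: tail/keep → 13
  i=7: tail/keep → 174
  i=8: tail/keep → 212
  i=9: tail/keep → 218
  i=10: tail/keep → 183
  i=11: tail/keep → 125
  i=12: tail/keep → 148
  i=13: tail/keep → 108
  i=14: tail/keep → 18
  i=15: tail/keep → 24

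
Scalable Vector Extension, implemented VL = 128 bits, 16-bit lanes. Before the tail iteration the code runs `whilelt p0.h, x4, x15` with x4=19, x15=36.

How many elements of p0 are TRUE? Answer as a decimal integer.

lane count: 128 div 16 = 8
whilelt: lane j active iff 19+j < 36 → j < 17 → 8 active

vl = 8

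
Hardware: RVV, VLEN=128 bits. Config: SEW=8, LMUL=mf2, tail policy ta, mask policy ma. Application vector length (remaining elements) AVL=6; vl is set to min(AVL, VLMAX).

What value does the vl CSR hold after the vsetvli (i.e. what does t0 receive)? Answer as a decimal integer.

vl = 6

VLMAX = (128 × 1/2) / 8 = 8 lanes
AVL=6 ≤ VLMAX=8, so vl = 6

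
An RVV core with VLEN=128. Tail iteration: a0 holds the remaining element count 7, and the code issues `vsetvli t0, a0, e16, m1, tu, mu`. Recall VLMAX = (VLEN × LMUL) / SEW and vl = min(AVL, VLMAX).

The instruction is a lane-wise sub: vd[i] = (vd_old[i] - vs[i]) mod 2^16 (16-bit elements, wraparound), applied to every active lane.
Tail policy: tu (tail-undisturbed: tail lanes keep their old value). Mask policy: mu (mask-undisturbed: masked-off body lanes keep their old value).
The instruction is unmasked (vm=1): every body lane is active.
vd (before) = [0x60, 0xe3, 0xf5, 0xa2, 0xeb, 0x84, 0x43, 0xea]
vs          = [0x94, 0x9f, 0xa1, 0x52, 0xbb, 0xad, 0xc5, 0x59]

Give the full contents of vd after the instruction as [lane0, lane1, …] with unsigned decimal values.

VLMAX = (128 × 1) / 16 = 8 lanes
vl = min(AVL, VLMAX) = min(7, 8) = 7
vd[0] sub(0x60,0x94) -> 0xffcc
vd[1] sub(0xe3,0x9f) -> 0x44
vd[2] sub(0xf5,0xa1) -> 0x54
vd[3] sub(0xa2,0x52) -> 0x50
vd[4] sub(0xeb,0xbb) -> 0x30
vd[5] sub(0x84,0xad) -> 0xffd7
vd[6] sub(0x43,0xc5) -> 0xff7e
vd[7] tail/keep -> 0xea

vd = [65484, 68, 84, 80, 48, 65495, 65406, 234]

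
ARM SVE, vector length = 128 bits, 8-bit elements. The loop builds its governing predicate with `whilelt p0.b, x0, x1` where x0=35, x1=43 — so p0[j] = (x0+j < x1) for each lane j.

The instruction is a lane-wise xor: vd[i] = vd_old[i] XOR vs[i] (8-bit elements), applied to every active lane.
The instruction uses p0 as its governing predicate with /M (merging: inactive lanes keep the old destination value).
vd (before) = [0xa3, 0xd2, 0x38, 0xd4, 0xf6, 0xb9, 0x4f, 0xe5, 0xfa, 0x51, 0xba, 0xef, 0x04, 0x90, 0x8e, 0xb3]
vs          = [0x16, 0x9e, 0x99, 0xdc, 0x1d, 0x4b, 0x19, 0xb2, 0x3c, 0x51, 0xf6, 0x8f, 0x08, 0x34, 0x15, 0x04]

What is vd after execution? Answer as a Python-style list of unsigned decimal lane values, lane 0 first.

lane count: 128 div 8 = 16
active while 35+j < 43, i.e. j ∈ [0,8) capped at 16 ⇒ 8
[0] xor(0xa3,0x16) = 0xb5
[1] xor(0xd2,0x9e) = 0x4c
[2] xor(0x38,0x99) = 0xa1
[3] xor(0xd4,0xdc) = 0x08
[4] xor(0xf6,0x1d) = 0xeb
[5] xor(0xb9,0x4b) = 0xf2
[6] xor(0x4f,0x19) = 0x56
[7] xor(0xe5,0xb2) = 0x57
[8] tail/keep = 0xfa
[9] tail/keep = 0x51
[10] tail/keep = 0xba
[11] tail/keep = 0xef
[12] tail/keep = 0x04
[13] tail/keep = 0x90
[14] tail/keep = 0x8e
[15] tail/keep = 0xb3

vd = [181, 76, 161, 8, 235, 242, 86, 87, 250, 81, 186, 239, 4, 144, 142, 179]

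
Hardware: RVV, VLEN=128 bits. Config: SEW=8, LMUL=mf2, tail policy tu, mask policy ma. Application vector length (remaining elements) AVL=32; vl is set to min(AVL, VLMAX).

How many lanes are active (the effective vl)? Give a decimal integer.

vl = 8

lanes per group: 128·1/2/8 = 8
AVL=32 > VLMAX=8, so vl = 8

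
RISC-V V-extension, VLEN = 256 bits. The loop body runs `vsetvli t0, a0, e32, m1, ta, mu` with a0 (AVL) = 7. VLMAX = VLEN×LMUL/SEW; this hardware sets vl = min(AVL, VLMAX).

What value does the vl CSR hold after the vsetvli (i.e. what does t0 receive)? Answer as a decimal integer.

vl = 7

VLMAX = (256 × 1) / 32 = 8 lanes
AVL=7 ≤ VLMAX=8, so vl = 7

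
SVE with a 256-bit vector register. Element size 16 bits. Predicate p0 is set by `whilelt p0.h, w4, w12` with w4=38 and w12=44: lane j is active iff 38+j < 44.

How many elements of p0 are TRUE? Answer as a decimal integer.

lane count: 256 div 16 = 16
whilelt: lane j active iff 38+j < 44 → j < 6 → 6 active

vl = 6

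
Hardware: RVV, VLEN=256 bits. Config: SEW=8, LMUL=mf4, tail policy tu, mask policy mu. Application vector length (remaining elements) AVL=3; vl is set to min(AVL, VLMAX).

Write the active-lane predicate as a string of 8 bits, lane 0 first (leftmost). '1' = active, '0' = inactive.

VLMAX = (256 × 1/4) / 8 = 8 lanes
vl = min(AVL, VLMAX) = min(3, 8) = 3
bits (lane 0 leftmost): 11100000

predicate = 11100000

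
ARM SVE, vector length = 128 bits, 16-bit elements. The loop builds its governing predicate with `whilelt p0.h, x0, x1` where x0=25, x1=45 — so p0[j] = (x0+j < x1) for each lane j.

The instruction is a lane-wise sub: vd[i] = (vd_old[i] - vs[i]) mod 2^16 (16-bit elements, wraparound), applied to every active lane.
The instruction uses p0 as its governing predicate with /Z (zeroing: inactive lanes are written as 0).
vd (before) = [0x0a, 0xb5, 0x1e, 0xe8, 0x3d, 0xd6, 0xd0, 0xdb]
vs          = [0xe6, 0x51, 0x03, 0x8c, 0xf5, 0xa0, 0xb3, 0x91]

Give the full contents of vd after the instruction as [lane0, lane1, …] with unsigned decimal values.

register lanes = 128/16 = 8
p0[j] = (25+j < 45); true for j=0..7 → 8 lanes set
  i=0: sub(0x0a,0xe6) → 65316
  i=1: sub(0xb5,0x51) → 100
  i=2: sub(0x1e,0x03) → 27
  i=3: sub(0xe8,0x8c) → 92
  i=4: sub(0x3d,0xf5) → 65352
  i=5: sub(0xd6,0xa0) → 54
  i=6: sub(0xd0,0xb3) → 29
  i=7: sub(0xdb,0x91) → 74

vd = [65316, 100, 27, 92, 65352, 54, 29, 74]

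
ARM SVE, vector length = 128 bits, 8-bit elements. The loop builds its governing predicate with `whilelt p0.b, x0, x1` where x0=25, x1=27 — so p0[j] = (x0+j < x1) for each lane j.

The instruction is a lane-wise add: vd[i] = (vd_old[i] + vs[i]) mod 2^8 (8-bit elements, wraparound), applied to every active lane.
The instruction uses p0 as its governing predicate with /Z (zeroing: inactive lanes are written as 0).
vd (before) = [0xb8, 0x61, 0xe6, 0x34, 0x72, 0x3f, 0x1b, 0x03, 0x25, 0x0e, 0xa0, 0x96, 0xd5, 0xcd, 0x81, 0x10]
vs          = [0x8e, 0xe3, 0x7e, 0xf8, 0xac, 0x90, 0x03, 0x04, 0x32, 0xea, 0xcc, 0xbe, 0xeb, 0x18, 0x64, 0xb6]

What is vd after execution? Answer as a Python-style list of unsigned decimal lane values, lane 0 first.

register lanes = 128/8 = 16
p0[j] = (25+j < 27); true for j=0..1 → 2 lanes set
[0] add(0xb8,0x8e) = 0x46
[1] add(0x61,0xe3) = 0x44
[2] tail/zero = 0x00
[3] tail/zero = 0x00
[4] tail/zero = 0x00
[5] tail/zero = 0x00
[6] tail/zero = 0x00
[7] tail/zero = 0x00
[8] tail/zero = 0x00
[9] tail/zero = 0x00
[10] tail/zero = 0x00
[11] tail/zero = 0x00
[12] tail/zero = 0x00
[13] tail/zero = 0x00
[14] tail/zero = 0x00
[15] tail/zero = 0x00

vd = [70, 68, 0, 0, 0, 0, 0, 0, 0, 0, 0, 0, 0, 0, 0, 0]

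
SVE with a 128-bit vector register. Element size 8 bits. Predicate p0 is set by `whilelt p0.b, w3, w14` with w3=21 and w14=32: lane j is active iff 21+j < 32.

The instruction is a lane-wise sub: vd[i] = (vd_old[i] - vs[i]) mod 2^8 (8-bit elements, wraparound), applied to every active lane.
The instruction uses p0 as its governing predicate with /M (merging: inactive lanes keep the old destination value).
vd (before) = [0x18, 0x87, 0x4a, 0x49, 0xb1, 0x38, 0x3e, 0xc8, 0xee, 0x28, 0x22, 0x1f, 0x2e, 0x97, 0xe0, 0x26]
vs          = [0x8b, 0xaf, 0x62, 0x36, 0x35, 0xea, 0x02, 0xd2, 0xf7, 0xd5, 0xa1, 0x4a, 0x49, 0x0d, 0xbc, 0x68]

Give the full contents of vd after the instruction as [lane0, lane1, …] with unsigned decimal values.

vd = [141, 216, 232, 19, 124, 78, 60, 246, 247, 83, 129, 31, 46, 151, 224, 38]

128-bit reg / 8-bit elem → 16 lanes
whilelt: lane j active iff 21+j < 32 → j < 11 → 11 active
lane  0: sub(0x18,0x8b) ⇒ 0x8d
lane  1: sub(0x87,0xaf) ⇒ 0xd8
lane  2: sub(0x4a,0x62) ⇒ 0xe8
lane  3: sub(0x49,0x36) ⇒ 0x13
lane  4: sub(0xb1,0x35) ⇒ 0x7c
lane  5: sub(0x38,0xea) ⇒ 0x4e
lane  6: sub(0x3e,0x02) ⇒ 0x3c
lane  7: sub(0xc8,0xd2) ⇒ 0xf6
lane  8: sub(0xee,0xf7) ⇒ 0xf7
lane  9: sub(0x28,0xd5) ⇒ 0x53
lane 10: sub(0x22,0xa1) ⇒ 0x81
lane 11: tail/keep ⇒ 0x1f
lane 12: tail/keep ⇒ 0x2e
lane 13: tail/keep ⇒ 0x97
lane 14: tail/keep ⇒ 0xe0
lane 15: tail/keep ⇒ 0x26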